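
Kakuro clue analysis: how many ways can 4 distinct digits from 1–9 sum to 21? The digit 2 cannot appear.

4 distinct digits from 1–9 sum between 10 and 30.
Dropping sets that contain 2.

7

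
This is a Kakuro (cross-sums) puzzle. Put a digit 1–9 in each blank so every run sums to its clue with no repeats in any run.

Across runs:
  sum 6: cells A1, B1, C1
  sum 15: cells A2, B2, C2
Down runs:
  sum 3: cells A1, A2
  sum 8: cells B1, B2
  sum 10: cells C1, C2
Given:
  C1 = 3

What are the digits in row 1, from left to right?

6 in 3 cells must be {1,2,3}; 3 in 2 cells must be {1,2}.
C2 = 10 − 3 = 7 completes the 10 down.
A2 = 2: the only remaining digit allowed by both the 15 across and the 3 down.
B2 = 15 − 9 = 6 completes the 15 across.
A1 = 3 − 2 = 1 completes the 3 down.
B1 = 6 − 4 = 2 completes the 6 across.

1 2 3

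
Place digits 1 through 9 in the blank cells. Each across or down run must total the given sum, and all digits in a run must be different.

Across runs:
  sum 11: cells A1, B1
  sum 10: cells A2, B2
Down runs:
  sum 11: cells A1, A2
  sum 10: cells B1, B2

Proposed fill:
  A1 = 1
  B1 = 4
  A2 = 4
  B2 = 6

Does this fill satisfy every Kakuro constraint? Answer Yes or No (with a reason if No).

No — the down run A1–A2 sums to 5, not 11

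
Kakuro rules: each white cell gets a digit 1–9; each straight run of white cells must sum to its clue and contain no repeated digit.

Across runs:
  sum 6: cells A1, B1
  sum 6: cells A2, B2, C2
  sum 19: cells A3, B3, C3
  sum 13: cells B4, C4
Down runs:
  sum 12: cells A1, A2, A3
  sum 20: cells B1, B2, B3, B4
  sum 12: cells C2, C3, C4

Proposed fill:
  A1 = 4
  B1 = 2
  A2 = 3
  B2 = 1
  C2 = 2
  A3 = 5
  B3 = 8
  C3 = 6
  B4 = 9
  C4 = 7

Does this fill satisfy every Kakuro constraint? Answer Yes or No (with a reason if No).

No — the down run C2–C4 sums to 15, not 12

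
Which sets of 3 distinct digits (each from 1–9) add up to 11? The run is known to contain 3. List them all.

{1,3,7}; {2,3,6}

3 distinct digits from 1–9 sum between 6 and 24.
Keeping only sets containing 3.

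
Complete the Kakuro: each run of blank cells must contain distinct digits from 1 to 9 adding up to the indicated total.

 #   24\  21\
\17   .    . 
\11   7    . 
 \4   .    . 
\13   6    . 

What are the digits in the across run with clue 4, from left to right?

17 in 2 cells must be {8,9}; 4 in 2 cells must be {1,3}.
R2C2 = 11 − 7 = 4 completes the 11 across.
R3C1 = 3: the only remaining digit allowed by both the 4 across and the 24 down.
R3C2 = 4 − 3 = 1 completes the 4 across.
R4C2 = 13 − 6 = 7 completes the 13 across.
R1C1 = 24 − 16 = 8 completes the 24 down.
R1C2 = 17 − 8 = 9 completes the 17 across.

3, 1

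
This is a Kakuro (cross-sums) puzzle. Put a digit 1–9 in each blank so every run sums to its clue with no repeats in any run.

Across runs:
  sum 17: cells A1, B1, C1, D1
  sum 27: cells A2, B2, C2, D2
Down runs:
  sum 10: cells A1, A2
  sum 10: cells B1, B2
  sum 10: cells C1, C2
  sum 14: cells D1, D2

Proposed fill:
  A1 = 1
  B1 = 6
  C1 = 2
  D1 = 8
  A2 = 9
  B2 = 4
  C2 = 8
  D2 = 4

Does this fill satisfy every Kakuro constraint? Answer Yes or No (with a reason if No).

No — the down run D1–D2 sums to 12, not 14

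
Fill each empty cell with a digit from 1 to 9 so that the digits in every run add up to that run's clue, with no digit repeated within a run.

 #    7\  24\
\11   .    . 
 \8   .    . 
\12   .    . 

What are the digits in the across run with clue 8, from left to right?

7 in 3 cells must be {1,2,4}; 24 in 3 cells must be {7,8,9}.
The 8 across and the 24 down share only 7, so R2C2 = 7.
The 12 across and the 7 down share only 4, so R3C1 = 4.
R3C2 = 12 − 4 = 8 completes the 12 across.
R1C1 = 2: the only remaining digit allowed by both the 11 across and the 7 down.
R1C2 = 11 − 2 = 9 completes the 11 across.
R2C1 = 8 − 7 = 1 completes the 8 across.

1 7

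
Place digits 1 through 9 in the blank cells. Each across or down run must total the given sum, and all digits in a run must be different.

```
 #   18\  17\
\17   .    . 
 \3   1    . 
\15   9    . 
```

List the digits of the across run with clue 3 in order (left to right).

1, 2

17 in 2 cells must be {8,9}; 3 in 2 cells must be {1,2}.
R1C1 = 18 − 10 = 8 completes the 18 down.
R1C2 = 17 − 8 = 9 completes the 17 across.
R2C2 = 3 − 1 = 2 completes the 3 across.
R3C2 = 15 − 9 = 6 completes the 15 across.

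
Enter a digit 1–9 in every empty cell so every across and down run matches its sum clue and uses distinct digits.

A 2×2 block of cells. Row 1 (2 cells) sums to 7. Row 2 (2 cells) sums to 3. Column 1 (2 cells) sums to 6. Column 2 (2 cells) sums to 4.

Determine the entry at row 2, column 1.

3 in 2 cells must be {1,2}; 4 in 2 cells must be {1,3}.
The 3 across and the 4 down share only 1, so (2,2) = 1.
(1,2) = 4 − 1 = 3 completes the 4 down.
(2,1) = 3 − 1 = 2 completes the 3 across.
(1,1) = 7 − 3 = 4 completes the 7 across.

2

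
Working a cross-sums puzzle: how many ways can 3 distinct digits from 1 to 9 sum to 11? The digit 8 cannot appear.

4

3 distinct digits from 1–9 sum between 6 and 24.
Dropping sets that contain 8.
Enumerating: {1,3,7}, {1,4,6}, {2,3,6}, {2,4,5}.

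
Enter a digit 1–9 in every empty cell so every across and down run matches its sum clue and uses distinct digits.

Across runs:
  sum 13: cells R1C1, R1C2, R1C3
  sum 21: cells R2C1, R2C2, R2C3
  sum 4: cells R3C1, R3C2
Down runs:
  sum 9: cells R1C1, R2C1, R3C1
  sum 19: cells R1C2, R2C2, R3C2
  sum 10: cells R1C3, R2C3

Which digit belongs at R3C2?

4 in 2 cells must be {1,3}.
Only 3 fits R3C2 under both its across sum 4 and down sum 19.

3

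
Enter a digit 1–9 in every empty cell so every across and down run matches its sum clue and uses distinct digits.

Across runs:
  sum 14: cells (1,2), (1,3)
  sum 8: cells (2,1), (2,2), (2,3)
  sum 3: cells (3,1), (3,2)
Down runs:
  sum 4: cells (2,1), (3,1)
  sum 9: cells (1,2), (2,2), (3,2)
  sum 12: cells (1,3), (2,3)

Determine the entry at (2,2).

3 in 2 cells must be {1,2}; 4 in 2 cells must be {1,3}.
The 3 across and the 4 down share only 1, so (3,1) = 1.
(3,2) = 3 − 1 = 2 completes the 3 across.
(1,2) = 6: the only remaining digit allowed by both the 14 across and the 9 down.
(1,3) = 14 − 6 = 8 completes the 14 across.
(2,1) = 4 − 1 = 3 completes the 4 down.
(2,2) = 9 − 8 = 1 completes the 9 down.
(2,3) = 8 − 4 = 4 completes the 8 across.

1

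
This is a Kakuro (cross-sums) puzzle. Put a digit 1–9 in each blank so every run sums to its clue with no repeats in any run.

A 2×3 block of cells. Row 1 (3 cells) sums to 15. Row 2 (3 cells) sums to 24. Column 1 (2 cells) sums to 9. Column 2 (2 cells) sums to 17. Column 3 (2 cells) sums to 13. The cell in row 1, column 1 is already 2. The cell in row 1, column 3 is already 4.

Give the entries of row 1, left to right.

24 in 3 cells must be {7,8,9}; 17 in 2 cells must be {8,9}.
(1,2) = 15 − 6 = 9 completes the 15 across.
(2,1) = 9 − 2 = 7 completes the 9 down.
(2,2) = 17 − 9 = 8 completes the 17 down.
(2,3) = 24 − 15 = 9 completes the 24 across.

2 9 4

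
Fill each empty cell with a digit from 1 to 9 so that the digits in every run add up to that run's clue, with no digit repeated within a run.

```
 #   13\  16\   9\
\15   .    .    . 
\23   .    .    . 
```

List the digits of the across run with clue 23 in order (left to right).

8 9 6

23 in 3 cells must be {6,8,9}; 16 in 2 cells must be {7,9}.
The 23 across and the 16 down share only 9, so R2C2 = 9.
R1C2 = 16 − 9 = 7 completes the 16 down.
Nothing is forced directly, so branch on R2C1, whose candidates are 6 or 8. If R2C1 = 6: then R1C1 would have to be in {2,3,5,6} for the 15 across but in {7} for the 13 down — contradiction. So R2C1 = 8.
R1C1 = 13 − 8 = 5 completes the 13 down.
R1C3 = 15 − 12 = 3 completes the 15 across.
R2C3 = 23 − 17 = 6 completes the 23 across.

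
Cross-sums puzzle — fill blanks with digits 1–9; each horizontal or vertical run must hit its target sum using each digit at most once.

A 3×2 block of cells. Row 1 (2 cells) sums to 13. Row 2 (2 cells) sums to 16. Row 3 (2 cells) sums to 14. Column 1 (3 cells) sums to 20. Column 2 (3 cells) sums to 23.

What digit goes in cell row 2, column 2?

9

16 in 2 cells must be {7,9}; 23 in 3 cells must be {6,8,9}.
The 16 across and the 23 down share only 9, so (2,2) = 9.
(2,1) = 16 − 9 = 7 completes the 16 across.
Nothing is forced directly, so branch on (1,2), whose candidates are 6 or 8. If (1,2) = 6: then (1,1) would have to be in {7} for the 13 across but in {4,5,8,9} for the 20 down — contradiction. So (1,2) = 8.
(1,1) = 13 − 8 = 5 completes the 13 across.
(3,1) = 20 − 12 = 8 completes the 20 down.
(3,2) = 14 − 8 = 6 completes the 14 across.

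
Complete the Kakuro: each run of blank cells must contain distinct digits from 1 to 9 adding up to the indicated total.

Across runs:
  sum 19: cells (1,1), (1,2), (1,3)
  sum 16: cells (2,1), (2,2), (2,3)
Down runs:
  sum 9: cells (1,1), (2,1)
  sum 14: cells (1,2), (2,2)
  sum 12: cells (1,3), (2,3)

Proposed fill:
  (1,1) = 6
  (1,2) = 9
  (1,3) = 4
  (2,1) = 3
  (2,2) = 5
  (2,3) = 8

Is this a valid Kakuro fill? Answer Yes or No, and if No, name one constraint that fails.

Yes

Across: 6+9+4=19; 3+5+8=16. Down: 6+3=9; 9+5=14; 4+8=12. No digit repeats within any run.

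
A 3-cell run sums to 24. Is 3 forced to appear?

The only way to make 24 from 3 distinct digits is {7,8,9}, which does not contain 3.

No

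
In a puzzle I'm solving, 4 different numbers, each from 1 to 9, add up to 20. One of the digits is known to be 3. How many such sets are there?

4 distinct digits from 1–9 sum between 10 and 30.
Keeping only sets containing 3.
Enumerating: {1,3,7,9}, {2,3,6,9}, {2,3,7,8}, {3,4,5,8}, {3,4,6,7}.

5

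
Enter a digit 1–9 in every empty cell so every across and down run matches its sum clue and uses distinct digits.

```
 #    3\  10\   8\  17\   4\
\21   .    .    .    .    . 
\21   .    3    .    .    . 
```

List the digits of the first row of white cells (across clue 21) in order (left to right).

3 in 2 cells must be {1,2}; 17 in 2 cells must be {8,9}; 4 in 2 cells must be {1,3}.
R1C2 = 10 − 3 = 7 completes the 10 down.
Given what's placed, R1C4 must be 8 to fit the 21 across and 17 down.
R2C4 = 17 − 8 = 9 completes the 17 down.
Given what's placed, R2C5 must be 1 to fit the 21 across and 4 down.
R1C5 = 4 − 1 = 3 completes the 4 down.
R2C1 = 2: the only remaining digit allowed by both the 21 across and the 3 down.
R2C3 = 21 − 15 = 6 completes the 21 across.
R1C1 = 3 − 2 = 1 completes the 3 down.
R1C3 = 21 − 19 = 2 completes the 21 across.

1 7 2 8 3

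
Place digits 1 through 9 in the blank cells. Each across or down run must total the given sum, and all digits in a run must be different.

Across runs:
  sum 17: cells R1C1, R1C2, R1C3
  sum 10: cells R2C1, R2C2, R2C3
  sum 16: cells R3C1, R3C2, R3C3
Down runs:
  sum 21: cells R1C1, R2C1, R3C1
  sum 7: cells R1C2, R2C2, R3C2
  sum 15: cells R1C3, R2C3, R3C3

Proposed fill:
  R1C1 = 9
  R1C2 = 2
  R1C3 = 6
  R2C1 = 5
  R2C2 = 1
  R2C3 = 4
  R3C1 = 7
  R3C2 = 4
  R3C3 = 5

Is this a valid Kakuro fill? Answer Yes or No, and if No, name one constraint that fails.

Across: 9+2+6=17; 5+1+4=10; 7+4+5=16. Down: 9+5+7=21; 2+1+4=7; 6+4+5=15. No digit repeats within any run.

Yes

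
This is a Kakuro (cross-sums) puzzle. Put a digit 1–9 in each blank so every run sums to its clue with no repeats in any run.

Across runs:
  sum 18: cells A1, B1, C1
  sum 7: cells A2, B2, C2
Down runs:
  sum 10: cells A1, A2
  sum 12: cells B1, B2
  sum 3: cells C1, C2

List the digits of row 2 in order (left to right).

1 4 2

7 in 3 cells must be {1,2,4}; 3 in 2 cells must be {1,2}.
The 7 across and the 12 down share only 4, so B2 = 4.
B1 = 12 − 4 = 8 completes the 12 down.
Given what's placed, C1 must be 1 to fit the 18 across and 3 down.
C2 = 3 − 1 = 2 completes the 3 down.
A1 = 18 − 9 = 9 completes the 18 across.
A2 = 7 − 6 = 1 completes the 7 across.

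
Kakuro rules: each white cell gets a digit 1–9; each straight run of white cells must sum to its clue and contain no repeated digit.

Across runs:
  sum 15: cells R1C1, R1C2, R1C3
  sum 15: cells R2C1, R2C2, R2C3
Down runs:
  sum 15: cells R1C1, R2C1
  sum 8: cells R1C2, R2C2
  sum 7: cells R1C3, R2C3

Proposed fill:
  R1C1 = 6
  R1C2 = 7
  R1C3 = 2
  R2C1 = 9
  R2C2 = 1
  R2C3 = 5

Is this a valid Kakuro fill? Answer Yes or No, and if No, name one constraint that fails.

Yes

Across: 6+7+2=15; 9+1+5=15. Down: 6+9=15; 7+1=8; 2+5=7. No digit repeats within any run.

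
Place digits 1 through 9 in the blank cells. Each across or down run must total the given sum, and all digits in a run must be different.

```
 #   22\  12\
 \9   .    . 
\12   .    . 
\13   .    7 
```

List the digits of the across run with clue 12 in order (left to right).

R3C1 = 13 − 7 = 6 completes the 13 across.
R1C1 = 7: the only remaining digit allowed by both the 9 across and the 22 down.
R1C2 = 9 − 7 = 2 completes the 9 across.
R2C1 = 22 − 13 = 9 completes the 22 down.
R2C2 = 12 − 9 = 3 completes the 12 across.

9 3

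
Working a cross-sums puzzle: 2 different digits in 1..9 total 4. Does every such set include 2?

The only way to make 4 from 2 distinct digits is {1,3}, which does not contain 2.

No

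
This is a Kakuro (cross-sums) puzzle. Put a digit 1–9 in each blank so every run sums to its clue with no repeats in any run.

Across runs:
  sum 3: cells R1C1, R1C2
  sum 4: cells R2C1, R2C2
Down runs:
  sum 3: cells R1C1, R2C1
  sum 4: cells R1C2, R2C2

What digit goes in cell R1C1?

2

3 in 2 cells must be {1,2}; 4 in 2 cells must be {1,3}.
The 3 across and the 4 down share only 1, so R1C2 = 1.
The 4 across and the 3 down share only 1, so R2C1 = 1.
R2C2 = 4 − 1 = 3 completes the 4 across.
R1C1 = 3 − 1 = 2 completes the 3 across.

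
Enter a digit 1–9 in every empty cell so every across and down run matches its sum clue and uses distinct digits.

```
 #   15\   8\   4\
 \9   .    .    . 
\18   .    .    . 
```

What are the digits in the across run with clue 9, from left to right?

4 in 2 cells must be {1,3}.
The 9 across and the 15 down share only 6, so R1C1 = 6.
Given what's placed, R1C3 must be 1 to fit the 9 across and 4 down.
R2C1 = 15 − 6 = 9 completes the 15 down.
R2C3 = 4 − 1 = 3 completes the 4 down.
R1C2 = 9 − 7 = 2 completes the 9 across.
R2C2 = 18 − 12 = 6 completes the 18 across.

6 2 1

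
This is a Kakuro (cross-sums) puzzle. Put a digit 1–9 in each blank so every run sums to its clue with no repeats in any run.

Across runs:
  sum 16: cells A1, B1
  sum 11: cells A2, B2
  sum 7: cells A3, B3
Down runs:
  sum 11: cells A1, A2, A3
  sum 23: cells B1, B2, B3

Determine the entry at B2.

16 in 2 cells must be {7,9}; 23 in 3 cells must be {6,8,9}.
The 16 across and the 11 down share only 7, so A1 = 7.
B1 = 16 − 7 = 9 completes the 16 across.
Given what's placed, A2 must be 3 to fit the 11 across and 11 down.
B2 = 11 − 3 = 8 completes the 11 across.
A3 = 11 − 10 = 1 completes the 11 down.
B3 = 7 − 1 = 6 completes the 7 across.

8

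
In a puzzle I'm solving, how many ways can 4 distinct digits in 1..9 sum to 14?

5

4 distinct digits from 1–9 sum between 10 and 30.
Enumerating: {1,2,3,8}, {1,2,4,7}, {1,2,5,6}, {1,3,4,6}, {2,3,4,5}.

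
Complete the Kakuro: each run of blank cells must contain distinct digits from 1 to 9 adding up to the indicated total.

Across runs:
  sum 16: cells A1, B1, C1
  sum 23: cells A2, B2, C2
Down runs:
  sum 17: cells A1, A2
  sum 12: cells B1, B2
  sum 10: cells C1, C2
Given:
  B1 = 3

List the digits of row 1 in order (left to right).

23 in 3 cells must be {6,8,9}; 17 in 2 cells must be {8,9}.
B2 = 12 − 3 = 9 completes the 12 down.
A2 = 8: the only remaining digit allowed by both the 23 across and the 17 down.
C2 = 23 − 17 = 6 completes the 23 across.
A1 = 17 − 8 = 9 completes the 17 down.
C1 = 16 − 12 = 4 completes the 16 across.

9 3 4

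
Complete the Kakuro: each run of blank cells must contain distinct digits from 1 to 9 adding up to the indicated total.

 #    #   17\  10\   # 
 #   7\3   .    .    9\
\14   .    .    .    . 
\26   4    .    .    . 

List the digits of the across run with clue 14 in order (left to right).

3 6 4 1

3 in 2 cells must be {1,2}.
R2C1 = 7 − 4 = 3 completes the 7 down.
Nothing is forced directly, so branch on R1C2, whose candidates are 1 or 2. If R1C2 = 1: that forces R1C3 = 2, after which R2C2 would have to be in {1,2,4,5,6,8} for the 14 across but in {7,9} for the 17 down — contradiction. So R1C2 = 2.
R1C3 = 3 − 2 = 1 completes the 3 across.
No cell is forced outright now. R2C2 can only be 6 or 8 (the digits allowed by both its 14 across and its 17 down). If R2C2 = 8: that forces R2C3 = 2, R2C4 = 1, R3C2 = 7, after which R3C3 would have to be in {6,9} for the 26 across but in {7} for the 10 down — contradiction. So R2C2 = 6.
R2C3 = 4: the only remaining digit allowed by both the 14 across and the 10 down.
R2C4 = 14 − 13 = 1 completes the 14 across.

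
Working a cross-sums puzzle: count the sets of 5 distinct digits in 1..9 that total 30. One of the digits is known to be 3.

5 distinct digits from 1–9 sum between 15 and 35.
Keeping only sets containing 3.
Enumerating: {3,4,6,8,9}, {3,5,6,7,9}.

2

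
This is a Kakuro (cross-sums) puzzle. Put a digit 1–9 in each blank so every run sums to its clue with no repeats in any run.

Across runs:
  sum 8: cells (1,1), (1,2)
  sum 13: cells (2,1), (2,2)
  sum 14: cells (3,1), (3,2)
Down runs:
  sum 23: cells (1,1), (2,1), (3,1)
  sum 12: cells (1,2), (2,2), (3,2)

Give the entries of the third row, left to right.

8, 6

23 in 3 cells must be {6,8,9}.
The 8 across and the 23 down share only 6, so (1,1) = 6.
(1,2) = 8 − 6 = 2 completes the 8 across.
Nothing is forced directly, so branch on (2,1), whose candidates are 8 or 9. If (2,1) = 8: then (2,2) would have to be in {5} for the 13 across but in {1,3,4,6,7,9} for the 12 down — contradiction. So (2,1) = 9.
(2,2) = 13 − 9 = 4 completes the 13 across.
(3,1) = 23 − 15 = 8 completes the 23 down.
(3,2) = 14 − 8 = 6 completes the 14 across.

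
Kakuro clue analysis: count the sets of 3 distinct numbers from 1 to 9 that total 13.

7

3 distinct digits from 1–9 sum between 6 and 24.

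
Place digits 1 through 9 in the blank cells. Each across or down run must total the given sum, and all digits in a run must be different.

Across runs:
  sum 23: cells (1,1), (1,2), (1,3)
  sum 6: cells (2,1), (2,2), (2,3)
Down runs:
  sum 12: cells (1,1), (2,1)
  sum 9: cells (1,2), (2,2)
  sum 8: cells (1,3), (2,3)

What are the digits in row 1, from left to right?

9, 8, 6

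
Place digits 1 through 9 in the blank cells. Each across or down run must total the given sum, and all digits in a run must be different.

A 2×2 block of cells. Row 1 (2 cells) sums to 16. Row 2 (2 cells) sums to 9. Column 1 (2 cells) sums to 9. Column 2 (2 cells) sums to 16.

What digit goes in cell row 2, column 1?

16 in 2 cells must be {7,9}.
The 16 across and the 9 down share only 7, so (1,1) = 7.
(1,2) = 16 − 7 = 9 completes the 16 across.
(2,1) = 9 − 7 = 2 completes the 9 down.
(2,2) = 9 − 2 = 7 completes the 9 across.

2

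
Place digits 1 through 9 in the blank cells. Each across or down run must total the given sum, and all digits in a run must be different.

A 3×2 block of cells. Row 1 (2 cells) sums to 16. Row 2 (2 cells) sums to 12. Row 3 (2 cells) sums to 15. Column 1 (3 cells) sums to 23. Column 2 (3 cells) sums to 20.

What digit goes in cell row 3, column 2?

9

16 in 2 cells must be {7,9}; 23 in 3 cells must be {6,8,9}.
The 16 across and the 23 down share only 9, so (1,1) = 9.
(1,2) = 16 − 9 = 7 completes the 16 across.
Given what's placed, (2,1) must be 8 to fit the 12 across and 23 down.
(2,2) = 12 − 8 = 4 completes the 12 across.
(3,1) = 23 − 17 = 6 completes the 23 down.
(3,2) = 15 − 6 = 9 completes the 15 across.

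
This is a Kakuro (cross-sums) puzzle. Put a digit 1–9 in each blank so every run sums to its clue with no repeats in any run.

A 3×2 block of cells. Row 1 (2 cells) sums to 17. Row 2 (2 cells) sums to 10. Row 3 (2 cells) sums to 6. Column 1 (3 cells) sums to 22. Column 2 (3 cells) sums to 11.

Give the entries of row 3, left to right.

5 1

17 in 2 cells must be {8,9}.
The 17 across and the 11 down share only 8, so (1,2) = 8.
The 6 across and the 22 down share only 5, so (3,1) = 5.
(3,2) = 6 − 5 = 1 completes the 6 across.
(1,1) = 17 − 8 = 9 completes the 17 across.
(2,1) = 22 − 14 = 8 completes the 22 down.
(2,2) = 10 − 8 = 2 completes the 10 across.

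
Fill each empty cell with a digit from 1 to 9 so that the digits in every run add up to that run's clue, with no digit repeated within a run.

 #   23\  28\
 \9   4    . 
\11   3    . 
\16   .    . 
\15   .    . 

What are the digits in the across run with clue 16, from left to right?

7 9

16 in 2 cells must be {7,9}.
R1C2 = 9 − 4 = 5 completes the 9 across.
R2C2 = 11 − 3 = 8 completes the 11 across.
Given what's placed, R3C2 must be 9 to fit the 16 across and 28 down.
R4C2 = 28 − 22 = 6 completes the 28 down.
R3C1 = 16 − 9 = 7 completes the 16 across.
R4C1 = 15 − 6 = 9 completes the 15 across.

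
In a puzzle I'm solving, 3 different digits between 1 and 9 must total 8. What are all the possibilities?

{1,2,5}; {1,3,4}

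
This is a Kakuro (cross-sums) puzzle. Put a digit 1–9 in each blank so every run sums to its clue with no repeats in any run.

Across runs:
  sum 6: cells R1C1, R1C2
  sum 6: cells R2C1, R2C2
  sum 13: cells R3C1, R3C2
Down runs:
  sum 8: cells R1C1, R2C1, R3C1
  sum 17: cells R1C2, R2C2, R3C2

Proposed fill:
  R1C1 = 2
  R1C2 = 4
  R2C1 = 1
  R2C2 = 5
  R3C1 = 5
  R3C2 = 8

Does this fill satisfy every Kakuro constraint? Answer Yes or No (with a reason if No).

Yes

Across: 2+4=6; 1+5=6; 5+8=13. Down: 2+1+5=8; 4+5+8=17. No digit repeats within any run.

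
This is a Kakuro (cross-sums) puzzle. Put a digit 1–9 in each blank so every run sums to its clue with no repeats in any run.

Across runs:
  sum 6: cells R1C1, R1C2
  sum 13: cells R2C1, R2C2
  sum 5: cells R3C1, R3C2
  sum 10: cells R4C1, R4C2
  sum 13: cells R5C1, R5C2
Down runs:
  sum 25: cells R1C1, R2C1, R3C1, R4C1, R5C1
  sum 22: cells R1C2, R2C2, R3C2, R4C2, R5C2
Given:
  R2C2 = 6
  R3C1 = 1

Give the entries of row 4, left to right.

8 2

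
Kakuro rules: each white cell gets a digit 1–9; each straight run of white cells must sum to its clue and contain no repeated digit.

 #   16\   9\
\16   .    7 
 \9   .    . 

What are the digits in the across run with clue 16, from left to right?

16 in 2 cells must be {7,9}.
R1C1 = 16 − 7 = 9 completes the 16 across.
R2C1 = 16 − 9 = 7 completes the 16 down.
R2C2 = 9 − 7 = 2 completes the 9 across.

9, 7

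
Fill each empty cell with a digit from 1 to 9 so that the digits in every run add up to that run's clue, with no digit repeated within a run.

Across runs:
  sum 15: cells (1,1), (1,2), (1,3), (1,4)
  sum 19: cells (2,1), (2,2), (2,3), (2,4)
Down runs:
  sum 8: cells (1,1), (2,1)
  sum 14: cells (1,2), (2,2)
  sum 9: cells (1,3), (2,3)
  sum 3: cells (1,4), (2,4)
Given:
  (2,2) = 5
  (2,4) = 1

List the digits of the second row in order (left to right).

7 5 6 1

3 in 2 cells must be {1,2}.
(1,2) = 14 − 5 = 9 completes the 14 down.
(1,4) = 3 − 1 = 2 completes the 3 down.
No cell is forced outright now. (2,1) can only be 6 or 7 (the digits allowed by both its 19 across and its 8 down). If (2,1) = 6: then (1,1) would have to be in {1,3} for the 15 across but in {2} for the 8 down — contradiction. So (2,1) = 7.
(1,1) = 8 − 7 = 1 completes the 8 down.
(1,3) = 15 − 12 = 3 completes the 15 across.
(2,3) = 19 − 13 = 6 completes the 19 across.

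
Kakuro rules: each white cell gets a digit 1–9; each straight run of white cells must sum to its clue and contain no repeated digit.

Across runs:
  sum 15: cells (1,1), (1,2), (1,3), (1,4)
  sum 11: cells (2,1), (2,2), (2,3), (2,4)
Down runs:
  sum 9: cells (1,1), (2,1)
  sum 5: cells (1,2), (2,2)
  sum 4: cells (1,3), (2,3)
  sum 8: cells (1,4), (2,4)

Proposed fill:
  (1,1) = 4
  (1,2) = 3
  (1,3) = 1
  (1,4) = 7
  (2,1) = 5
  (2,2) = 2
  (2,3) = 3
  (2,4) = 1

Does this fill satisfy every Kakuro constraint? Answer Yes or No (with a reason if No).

Yes

Across: 4+3+1+7=15; 5+2+3+1=11. Down: 4+5=9; 3+2=5; 1+3=4; 7+1=8. No digit repeats within any run.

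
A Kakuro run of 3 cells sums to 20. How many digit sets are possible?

3 distinct digits from 1–9 sum between 6 and 24.
Enumerating: {3,8,9}, {4,7,9}, {5,6,9}, {5,7,8}.

4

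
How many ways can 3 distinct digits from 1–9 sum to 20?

3 distinct digits from 1–9 sum between 6 and 24.
Enumerating: {3,8,9}, {4,7,9}, {5,6,9}, {5,7,8}.

4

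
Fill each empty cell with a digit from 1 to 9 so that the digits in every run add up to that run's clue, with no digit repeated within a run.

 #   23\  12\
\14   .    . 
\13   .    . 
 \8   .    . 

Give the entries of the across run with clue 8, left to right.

6 2

23 in 3 cells must be {6,8,9}.
The 8 across and the 23 down share only 6, so R3C1 = 6.
R3C2 = 8 − 6 = 2 completes the 8 across.
Nothing is forced directly, so branch on R1C1, whose candidates are 8 or 9. If R1C1 = 9: then R1C2 would have to be in {5} for the 14 across but in {1,3,4,6,7,9} for the 12 down — contradiction. So R1C1 = 8.
R1C2 = 14 − 8 = 6 completes the 14 across.
R2C1 = 23 − 14 = 9 completes the 23 down.
R2C2 = 13 − 9 = 4 completes the 13 across.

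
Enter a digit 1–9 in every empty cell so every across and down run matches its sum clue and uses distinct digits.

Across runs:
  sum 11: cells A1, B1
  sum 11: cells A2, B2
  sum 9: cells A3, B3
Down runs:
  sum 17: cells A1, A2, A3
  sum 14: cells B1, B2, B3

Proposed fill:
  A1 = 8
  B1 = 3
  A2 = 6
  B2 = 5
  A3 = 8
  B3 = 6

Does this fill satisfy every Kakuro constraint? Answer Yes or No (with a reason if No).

No — the down run A1–A3 sums to 22, not 17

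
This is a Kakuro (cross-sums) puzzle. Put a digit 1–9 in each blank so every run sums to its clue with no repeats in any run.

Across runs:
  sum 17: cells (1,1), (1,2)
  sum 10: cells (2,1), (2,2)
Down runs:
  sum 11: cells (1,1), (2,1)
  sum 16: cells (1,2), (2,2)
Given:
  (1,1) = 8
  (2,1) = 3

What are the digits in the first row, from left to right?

17 in 2 cells must be {8,9}; 16 in 2 cells must be {7,9}.
(1,2) = 17 − 8 = 9 completes the 17 across.
(2,2) = 10 − 3 = 7 completes the 10 across.

8, 9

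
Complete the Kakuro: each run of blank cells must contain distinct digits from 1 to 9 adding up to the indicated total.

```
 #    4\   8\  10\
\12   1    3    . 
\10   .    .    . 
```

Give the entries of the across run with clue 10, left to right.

3, 5, 2

4 in 2 cells must be {1,3}.
R1C3 = 12 − 4 = 8 completes the 12 across.
R2C1 = 4 − 1 = 3 completes the 4 down.
R2C2 = 8 − 3 = 5 completes the 8 down.
R2C3 = 10 − 8 = 2 completes the 10 across.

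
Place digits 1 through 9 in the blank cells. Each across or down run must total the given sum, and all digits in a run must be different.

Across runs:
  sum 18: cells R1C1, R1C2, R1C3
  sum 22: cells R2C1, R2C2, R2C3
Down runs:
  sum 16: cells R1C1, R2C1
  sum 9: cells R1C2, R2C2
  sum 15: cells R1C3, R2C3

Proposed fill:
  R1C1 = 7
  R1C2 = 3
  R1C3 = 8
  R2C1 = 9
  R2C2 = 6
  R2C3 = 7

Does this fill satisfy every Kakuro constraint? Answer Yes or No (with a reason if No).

Across: 7+3+8=18; 9+6+7=22. Down: 7+9=16; 3+6=9; 8+7=15. No digit repeats within any run.

Yes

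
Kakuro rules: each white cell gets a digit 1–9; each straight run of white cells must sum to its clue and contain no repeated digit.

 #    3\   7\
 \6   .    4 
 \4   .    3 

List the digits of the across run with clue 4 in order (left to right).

1 3

4 in 2 cells must be {1,3}; 3 in 2 cells must be {1,2}.
R1C1 = 6 − 4 = 2 completes the 6 across.
R2C1 = 4 − 3 = 1 completes the 4 across.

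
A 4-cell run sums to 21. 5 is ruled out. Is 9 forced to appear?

No

Counterexample: {2,4,7,8} sums to 21 under that restriction without using 9.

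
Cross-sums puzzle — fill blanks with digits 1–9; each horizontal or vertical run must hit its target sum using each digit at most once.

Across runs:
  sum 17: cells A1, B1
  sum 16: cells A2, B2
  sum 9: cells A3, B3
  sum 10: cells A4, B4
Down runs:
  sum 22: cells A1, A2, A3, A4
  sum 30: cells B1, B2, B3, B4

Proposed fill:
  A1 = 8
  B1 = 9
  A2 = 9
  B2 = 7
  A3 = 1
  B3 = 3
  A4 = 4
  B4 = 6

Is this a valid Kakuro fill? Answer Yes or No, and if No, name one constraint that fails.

No — the down run B1–B4 sums to 25, not 30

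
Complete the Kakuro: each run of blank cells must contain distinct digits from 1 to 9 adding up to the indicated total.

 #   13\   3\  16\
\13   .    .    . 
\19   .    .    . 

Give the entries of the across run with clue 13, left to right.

3 in 2 cells must be {1,2}; 16 in 2 cells must be {7,9}.
The 19 across and the 3 down share only 2, so R2C2 = 2.
Given what's placed, R2C3 must be 9 to fit the 19 across and 16 down.
R1C2 = 3 − 2 = 1 completes the 3 down.
R1C3 = 16 − 9 = 7 completes the 16 down.
R2C1 = 19 − 11 = 8 completes the 19 across.
R1C1 = 13 − 8 = 5 completes the 13 across.

5 1 7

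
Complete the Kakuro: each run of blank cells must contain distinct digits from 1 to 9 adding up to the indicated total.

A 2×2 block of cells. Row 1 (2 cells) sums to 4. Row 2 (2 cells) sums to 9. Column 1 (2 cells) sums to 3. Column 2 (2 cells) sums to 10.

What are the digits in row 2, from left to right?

2, 7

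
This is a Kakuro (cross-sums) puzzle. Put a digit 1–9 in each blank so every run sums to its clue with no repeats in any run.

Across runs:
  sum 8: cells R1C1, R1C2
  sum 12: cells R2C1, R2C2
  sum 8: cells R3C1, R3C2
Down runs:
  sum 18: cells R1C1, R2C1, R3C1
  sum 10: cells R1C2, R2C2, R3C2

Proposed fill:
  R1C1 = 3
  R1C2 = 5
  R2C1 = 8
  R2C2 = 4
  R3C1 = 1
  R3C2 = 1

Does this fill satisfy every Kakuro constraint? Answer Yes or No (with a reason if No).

No — the down run R1C1–R3C1 sums to 12, not 18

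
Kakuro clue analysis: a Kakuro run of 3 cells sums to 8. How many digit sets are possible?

3 distinct digits from 1–9 sum between 6 and 24.
Enumerating: {1,2,5}, {1,3,4}.

2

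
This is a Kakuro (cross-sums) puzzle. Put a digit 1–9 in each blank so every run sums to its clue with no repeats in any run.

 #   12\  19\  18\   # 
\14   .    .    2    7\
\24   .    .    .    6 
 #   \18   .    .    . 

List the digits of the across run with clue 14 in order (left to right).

R3C4 = 7 − 6 = 1 completes the 7 down.
R3C3 = 9: the only remaining digit allowed by both the 18 across and the 18 down.
R2C3 = 18 − 11 = 7 completes the 18 down.
R3C2 = 18 − 10 = 8 completes the 18 across.
No cell is forced outright now. R2C2 can only be 2 or 9 (the digits allowed by both its 24 across and its 19 down). If R2C2 = 9: then R1C2 would have to be in {3,4,5,7,8,9} for the 14 across but in {2} for the 19 down — contradiction. So R2C2 = 2.
R1C2 = 19 − 10 = 9 completes the 19 down.
R2C1 = 24 − 15 = 9 completes the 24 across.
R1C1 = 14 − 11 = 3 completes the 14 across.

3 9 2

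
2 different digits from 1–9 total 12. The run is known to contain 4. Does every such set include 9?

No

The only way to make 12 from 2 distinct digits under that restriction is {4,8}, which does not contain 9.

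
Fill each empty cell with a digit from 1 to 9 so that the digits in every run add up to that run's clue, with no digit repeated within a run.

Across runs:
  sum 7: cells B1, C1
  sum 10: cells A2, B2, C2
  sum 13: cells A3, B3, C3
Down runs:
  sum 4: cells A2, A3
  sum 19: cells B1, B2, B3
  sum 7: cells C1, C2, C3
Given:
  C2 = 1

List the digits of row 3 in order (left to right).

4 in 2 cells must be {1,3}; 7 in 3 cells must be {1,2,4}.
A2 = 3: the only remaining digit allowed by both the 10 across and the 4 down.
B2 = 10 − 4 = 6 completes the 10 across.
A3 = 4 − 3 = 1 completes the 4 down.
Given what's placed, C3 must be 4 to fit the 13 across and 7 down.
C1 = 7 − 5 = 2 completes the 7 down.
B3 = 13 − 5 = 8 completes the 13 across.
B1 = 7 − 2 = 5 completes the 7 across.

1 8 4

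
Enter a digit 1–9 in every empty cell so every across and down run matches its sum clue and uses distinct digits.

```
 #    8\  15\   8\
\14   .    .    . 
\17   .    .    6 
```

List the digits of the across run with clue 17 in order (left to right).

R1C3 = 8 − 6 = 2 completes the 8 down.
No cell is forced outright now. R2C1 can only be 2 or 3 or 7 (the digits allowed by both its 17 across and its 8 down). If R2C1 = 2: then R1C1 would have to be in {3,4,5,7,8,9} for the 14 across but in {6} for the 8 down — contradiction. If R2C1 = 7: then R1C1 would have to be in {3,4,5,7,8,9} for the 14 across but in {1} for the 8 down — contradiction. So R2C1 = 3.
R1C1 = 8 − 3 = 5 completes the 8 down.
R1C2 = 14 − 7 = 7 completes the 14 across.
R2C2 = 17 − 9 = 8 completes the 17 across.

3 8 6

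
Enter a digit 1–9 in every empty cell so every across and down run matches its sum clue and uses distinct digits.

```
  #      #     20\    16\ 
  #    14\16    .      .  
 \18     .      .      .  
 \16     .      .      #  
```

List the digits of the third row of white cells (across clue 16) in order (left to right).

9 7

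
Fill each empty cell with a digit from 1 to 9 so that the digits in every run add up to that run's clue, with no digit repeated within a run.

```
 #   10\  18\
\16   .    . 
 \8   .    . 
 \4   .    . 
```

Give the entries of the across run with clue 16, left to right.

7 9

16 in 2 cells must be {7,9}; 4 in 2 cells must be {1,3}.
The 16 across and the 10 down share only 7, so R1C1 = 7.
R1C2 = 16 − 7 = 9 completes the 16 across.
Given what's placed, R3C1 must be 1 to fit the 4 across and 10 down.
R3C2 = 4 − 1 = 3 completes the 4 across.
R2C1 = 10 − 8 = 2 completes the 10 down.
R2C2 = 8 − 2 = 6 completes the 8 across.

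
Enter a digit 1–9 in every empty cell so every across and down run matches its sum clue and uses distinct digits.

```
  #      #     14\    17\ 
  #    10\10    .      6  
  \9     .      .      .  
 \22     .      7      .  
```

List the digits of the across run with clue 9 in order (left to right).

R1C2 = 10 − 6 = 4 completes the 10 across.
R2C2 = 14 − 11 = 3 completes the 14 down.
Given what's placed, R3C3 must be 9 to fit the 22 across and 17 down.
R2C3 = 17 − 15 = 2 completes the 17 down.
R3C1 = 22 − 16 = 6 completes the 22 across.
R2C1 = 9 − 5 = 4 completes the 9 across.

4 3 2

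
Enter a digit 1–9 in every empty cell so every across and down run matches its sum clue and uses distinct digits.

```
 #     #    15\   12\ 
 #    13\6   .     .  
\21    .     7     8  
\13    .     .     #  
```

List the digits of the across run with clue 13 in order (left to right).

7 6

R1C3 = 12 − 8 = 4 completes the 12 down.
R2C1 = 21 − 15 = 6 completes the 21 across.
R3C1 = 13 − 6 = 7 completes the 13 down.
R3C2 = 13 − 7 = 6 completes the 13 across.
R1C2 = 6 − 4 = 2 completes the 6 across.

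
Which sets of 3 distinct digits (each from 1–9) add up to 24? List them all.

{7,8,9}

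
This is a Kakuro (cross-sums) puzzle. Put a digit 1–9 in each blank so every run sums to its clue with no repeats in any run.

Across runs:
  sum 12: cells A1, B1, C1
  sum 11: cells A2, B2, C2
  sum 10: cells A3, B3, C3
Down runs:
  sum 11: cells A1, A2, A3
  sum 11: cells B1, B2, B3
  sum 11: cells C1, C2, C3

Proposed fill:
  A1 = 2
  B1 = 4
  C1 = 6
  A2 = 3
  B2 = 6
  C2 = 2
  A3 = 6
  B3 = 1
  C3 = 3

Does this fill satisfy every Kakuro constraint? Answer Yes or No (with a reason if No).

Across: 2+4+6=12; 3+6+2=11; 6+1+3=10. Down: 2+3+6=11; 4+6+1=11; 6+2+3=11. No digit repeats within any run.

Yes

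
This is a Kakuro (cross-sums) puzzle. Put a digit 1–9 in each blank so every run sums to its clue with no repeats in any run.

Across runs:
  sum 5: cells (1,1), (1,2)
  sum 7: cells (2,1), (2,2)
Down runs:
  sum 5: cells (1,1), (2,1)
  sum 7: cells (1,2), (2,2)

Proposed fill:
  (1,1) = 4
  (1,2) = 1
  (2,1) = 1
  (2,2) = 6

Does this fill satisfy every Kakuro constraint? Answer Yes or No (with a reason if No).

Yes

Across: 4+1=5; 1+6=7. Down: 4+1=5; 1+6=7. No digit repeats within any run.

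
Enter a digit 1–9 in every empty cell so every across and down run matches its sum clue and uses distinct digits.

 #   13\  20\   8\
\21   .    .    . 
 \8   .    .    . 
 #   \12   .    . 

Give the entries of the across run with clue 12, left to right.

Nothing is forced directly, so branch on R1C3, whose candidates are 4 or 5. If R1C3 = 5: then R3C3 would have to be in {3,4,5,7,8,9} for the 12 across but in {1,2} for the 8 down — contradiction. So R1C3 = 4.
Given what's placed, R3C3 must be 3 to fit the 12 across and 8 down.
R2C3 = 8 − 7 = 1 completes the 8 down.
R3C2 = 12 − 3 = 9 completes the 12 across.
R1C2 = 8: the only remaining digit allowed by both the 21 across and the 20 down.
R2C2 = 20 − 17 = 3 completes the 20 down.
R1C1 = 21 − 12 = 9 completes the 21 across.
R2C1 = 8 − 4 = 4 completes the 8 across.

9 3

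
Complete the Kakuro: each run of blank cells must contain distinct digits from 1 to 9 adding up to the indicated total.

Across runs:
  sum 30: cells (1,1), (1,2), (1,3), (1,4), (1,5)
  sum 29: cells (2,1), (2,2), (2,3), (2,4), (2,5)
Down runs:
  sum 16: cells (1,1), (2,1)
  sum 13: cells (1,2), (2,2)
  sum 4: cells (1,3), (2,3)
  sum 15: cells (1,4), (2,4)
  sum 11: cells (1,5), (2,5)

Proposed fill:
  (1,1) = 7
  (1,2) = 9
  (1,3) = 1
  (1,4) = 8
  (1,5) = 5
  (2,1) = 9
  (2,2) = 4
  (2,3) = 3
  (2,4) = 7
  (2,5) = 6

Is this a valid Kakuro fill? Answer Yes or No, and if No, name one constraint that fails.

Across: 7+9+1+8+5=30; 9+4+3+7+6=29. Down: 7+9=16; 9+4=13; 1+3=4; 8+7=15; 5+6=11. No digit repeats within any run.

Yes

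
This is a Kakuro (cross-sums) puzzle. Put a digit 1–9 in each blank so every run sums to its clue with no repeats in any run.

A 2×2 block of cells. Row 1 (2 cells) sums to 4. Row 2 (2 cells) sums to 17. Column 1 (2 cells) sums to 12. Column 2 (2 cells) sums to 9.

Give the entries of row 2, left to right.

4 in 2 cells must be {1,3}; 17 in 2 cells must be {8,9}.
The 4 across and the 12 down share only 3, so (1,1) = 3.
(1,2) = 4 − 3 = 1 completes the 4 across.
(2,1) = 12 − 3 = 9 completes the 12 down.
(2,2) = 17 − 9 = 8 completes the 17 across.

9 8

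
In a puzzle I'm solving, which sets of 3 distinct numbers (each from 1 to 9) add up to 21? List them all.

{4,8,9}; {5,7,9}; {6,7,8}

3 distinct digits from 1–9 sum between 6 and 24.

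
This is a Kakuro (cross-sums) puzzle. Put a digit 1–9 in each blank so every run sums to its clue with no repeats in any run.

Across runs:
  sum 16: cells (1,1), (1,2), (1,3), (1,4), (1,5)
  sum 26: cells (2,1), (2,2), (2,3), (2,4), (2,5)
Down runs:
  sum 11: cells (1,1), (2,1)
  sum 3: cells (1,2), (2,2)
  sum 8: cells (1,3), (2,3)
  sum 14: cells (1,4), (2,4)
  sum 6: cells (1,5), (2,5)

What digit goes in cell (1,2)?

16 in 5 cells must be {1,2,3,4,6}; 3 in 2 cells must be {1,2}.
Only 6 fits (1,4) under both its across sum 16 and down sum 14.
(2,4) = 14 − 6 = 8 completes the 14 down.
Nothing is forced directly, so branch on (1,1), whose candidates are 2 or 3 or 4. If (1,1) = 2: that forces (1,2) = 1, (1,3) = 3, (1,5) = 4, (2,1) = 9, (2,2) = 2, after which (2,3) would have to be in {1,3,4,6} for the 26 across but in {5} for the 8 down — contradiction. If (1,1) = 3: then (2,1) would have to be in {1,2,3,4,5,6,7,9} for the 26 across but in {8} for the 11 down — contradiction. So (1,1) = 4.
(2,1) = 11 − 4 = 7 completes the 11 down.
No cell is forced outright now. (1,2) can only be 1 or 2 (the digits allowed by both its 16 across and its 3 down). If (1,2) = 2: that forces (1,5) = 1, (2,2) = 1, (2,3) = 6, after which (2,5) would have to be in {4} for the 26 across but in {5} for the 6 down — contradiction. So (1,2) = 1.

1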